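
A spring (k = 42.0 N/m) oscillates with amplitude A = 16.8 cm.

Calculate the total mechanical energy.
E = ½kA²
E = ½kA² = ½×42.0×(0.168)² = 0.5927 J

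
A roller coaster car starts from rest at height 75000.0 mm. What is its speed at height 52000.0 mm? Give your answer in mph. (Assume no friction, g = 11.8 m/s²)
mgh₁ = ½mv₂² + mgh₂ → v₂ = √(2g(h₁−h₂)) = √(2×11.8×(75−52)) = 23.3 m/s = 52.12 mph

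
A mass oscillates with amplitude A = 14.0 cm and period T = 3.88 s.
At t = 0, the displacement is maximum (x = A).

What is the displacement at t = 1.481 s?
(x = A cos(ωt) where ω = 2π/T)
ω = 2π/T = 2π/3.88 = 1.619 rad/s
x = A cos(ωt) = 14.0×cos(1.619×1.481) = -10.31 cm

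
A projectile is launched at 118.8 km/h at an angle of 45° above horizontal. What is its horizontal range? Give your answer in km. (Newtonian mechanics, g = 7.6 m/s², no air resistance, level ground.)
R = v₀² sin(2θ) / g (with unit conversion) = 0.1433 km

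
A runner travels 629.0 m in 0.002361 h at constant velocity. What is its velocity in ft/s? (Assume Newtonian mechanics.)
v = d/t (with unit conversion) = 242.8 ft/s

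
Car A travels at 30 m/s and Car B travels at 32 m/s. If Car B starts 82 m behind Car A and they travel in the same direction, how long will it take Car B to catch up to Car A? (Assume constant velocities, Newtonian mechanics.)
Relative speed: v_rel = 32 - 30 = 2 m/s
Time to catch: t = d₀/v_rel = 82/2 = 41.0 s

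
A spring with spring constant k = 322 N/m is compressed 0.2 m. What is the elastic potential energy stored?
PE = ½kx² = ½×322×0.2² = 6.44 J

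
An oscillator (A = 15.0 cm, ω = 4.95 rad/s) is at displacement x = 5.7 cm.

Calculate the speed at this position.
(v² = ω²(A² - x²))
v = ω√(A² − x²) = 4.95×√(0.15² − 0.057²) = 0.6868 m/s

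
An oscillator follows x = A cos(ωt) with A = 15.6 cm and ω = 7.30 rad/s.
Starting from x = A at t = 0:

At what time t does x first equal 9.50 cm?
cos(ωt) = x/A = 9.5/15.6 = 0.609
ωt = arccos(0.609) = 0.916 rad
t = 0.916/7.3 = 0.1255 s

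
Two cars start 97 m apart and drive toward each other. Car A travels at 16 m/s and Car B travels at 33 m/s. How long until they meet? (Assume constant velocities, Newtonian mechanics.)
Combined speed: v_combined = 16 + 33 = 49 m/s
Time to meet: t = d/49 = 97/49 = 1.98 s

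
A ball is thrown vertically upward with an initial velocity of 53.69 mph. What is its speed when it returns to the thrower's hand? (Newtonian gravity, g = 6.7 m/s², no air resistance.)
By conservation of energy, the ball returns at the same speed = 53.69 mph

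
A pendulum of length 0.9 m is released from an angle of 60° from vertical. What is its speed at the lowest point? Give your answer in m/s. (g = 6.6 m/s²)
h = L(1 − cosθ) = 0.9×(1 − cos60°) = 0.45 m
v = √(2gh) = √(2×6.6×0.45) = 2.437 m/s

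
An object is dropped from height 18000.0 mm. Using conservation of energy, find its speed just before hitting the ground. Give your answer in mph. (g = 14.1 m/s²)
mgh = ½mv² → v = √(2gh) = √(2×14.1×18) = 22.53 m/s = 50.4 mph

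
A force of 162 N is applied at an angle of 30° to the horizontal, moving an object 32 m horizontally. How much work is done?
W = Fd cosθ = 162×32×cos(30°) = 4489.5 J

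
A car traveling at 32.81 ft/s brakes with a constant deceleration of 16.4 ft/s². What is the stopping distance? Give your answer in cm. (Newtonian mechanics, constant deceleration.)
d = v₀² / (2a) (with unit conversion) = 1000.0 cm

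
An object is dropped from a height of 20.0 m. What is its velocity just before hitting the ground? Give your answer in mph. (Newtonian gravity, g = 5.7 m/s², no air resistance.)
v = √(2gh) (with unit conversion) = 33.78 mph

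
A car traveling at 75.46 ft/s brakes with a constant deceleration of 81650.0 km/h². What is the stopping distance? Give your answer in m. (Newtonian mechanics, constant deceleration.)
d = v₀² / (2a) (with unit conversion) = 41.98 m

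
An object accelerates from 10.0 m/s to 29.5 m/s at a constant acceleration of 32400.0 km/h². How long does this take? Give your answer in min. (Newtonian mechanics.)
t = (v - v₀)/a (with unit conversion) = 0.13 min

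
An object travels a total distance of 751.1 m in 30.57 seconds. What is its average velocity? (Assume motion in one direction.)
v_avg = Δd / Δt = 751.1 / 30.57 = 24.57 m/s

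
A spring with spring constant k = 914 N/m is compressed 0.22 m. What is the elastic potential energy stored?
PE = ½kx² = ½×914×0.22² = 22.12 J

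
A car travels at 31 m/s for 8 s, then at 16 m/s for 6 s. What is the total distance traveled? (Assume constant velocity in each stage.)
d₁ = v₁t₁ = 31 × 8 = 248 m
d₂ = v₂t₂ = 16 × 6 = 96 m
d_total = 248 + 96 = 344 m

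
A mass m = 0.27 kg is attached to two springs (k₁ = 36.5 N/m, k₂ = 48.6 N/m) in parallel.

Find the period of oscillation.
k_eq = k₁+k₂ = 85.1 N/m
T = 2π√(m/k_eq) = 2π√(0.27/85.1) = 0.3539 s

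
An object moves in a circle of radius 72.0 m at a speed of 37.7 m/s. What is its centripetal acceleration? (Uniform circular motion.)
a_c = v²/r = 37.7²/72.0 = 1421.29/72.0 = 19.74 m/s²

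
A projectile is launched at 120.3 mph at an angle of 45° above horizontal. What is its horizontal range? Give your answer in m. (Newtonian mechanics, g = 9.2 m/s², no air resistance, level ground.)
R = v₀² sin(2θ) / g (with unit conversion) = 314.4 m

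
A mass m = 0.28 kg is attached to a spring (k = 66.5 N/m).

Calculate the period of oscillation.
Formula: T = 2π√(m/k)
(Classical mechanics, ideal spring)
T = 2π√(m/k) = 2π√(0.28/66.5) = 0.4077 s; f = 1/T = 2.453 Hz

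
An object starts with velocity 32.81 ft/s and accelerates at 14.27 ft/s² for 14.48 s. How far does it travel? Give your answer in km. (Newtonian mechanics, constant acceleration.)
d = v₀t + ½at² (with unit conversion) = 0.6008 km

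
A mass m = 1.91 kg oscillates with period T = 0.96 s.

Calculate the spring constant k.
T = 2π√(m/k) → k = m(2π/T)² = 1.91×(2π/0.96)² = 81.82 N/m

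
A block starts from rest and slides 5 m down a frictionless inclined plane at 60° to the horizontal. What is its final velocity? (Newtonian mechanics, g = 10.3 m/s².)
a = g sin(θ) = 10.3 × sin(60°) = 8.92 m/s²
v = √(2ad) = √(2 × 8.92 × 5) = 9.44 m/s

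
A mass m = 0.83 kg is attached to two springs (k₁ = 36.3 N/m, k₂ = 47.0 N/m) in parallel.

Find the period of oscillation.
k_eq = k₁+k₂ = 83.3 N/m
T = 2π√(m/k_eq) = 2π√(0.83/83.3) = 0.6272 s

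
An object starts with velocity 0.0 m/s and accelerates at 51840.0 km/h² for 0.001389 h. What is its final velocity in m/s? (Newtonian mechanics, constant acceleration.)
v = v₀ + at (with unit conversion) = 20.0 m/s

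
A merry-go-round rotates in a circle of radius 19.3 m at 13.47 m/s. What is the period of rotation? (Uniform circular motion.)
T = 2πr/v = 2π×19.3/13.47 = 9.0 s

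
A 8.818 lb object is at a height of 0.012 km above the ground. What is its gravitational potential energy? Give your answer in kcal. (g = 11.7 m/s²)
PE = mgh = 4 kg × 11.7 m/s² × 12 m = 561.6 J = 0.1342 kcal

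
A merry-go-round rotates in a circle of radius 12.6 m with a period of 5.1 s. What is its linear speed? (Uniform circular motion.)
v = 2πr/T = 2π×12.6/5.1 = 15.52 m/s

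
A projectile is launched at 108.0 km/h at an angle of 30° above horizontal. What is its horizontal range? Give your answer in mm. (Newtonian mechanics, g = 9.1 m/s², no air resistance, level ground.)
R = v₀² sin(2θ) / g (with unit conversion) = 85650.0 mm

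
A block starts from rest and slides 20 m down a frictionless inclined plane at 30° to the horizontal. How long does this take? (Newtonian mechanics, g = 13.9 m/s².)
a = g sin(θ) = 13.9 × sin(30°) = 6.95 m/s²
t = √(2d/a) = √(2 × 20 / 6.95) = 2.4 s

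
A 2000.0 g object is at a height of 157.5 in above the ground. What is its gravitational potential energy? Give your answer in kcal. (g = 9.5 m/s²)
PE = mgh = 2 kg × 9.5 m/s² × 4 m = 76.01 J = 0.01817 kcal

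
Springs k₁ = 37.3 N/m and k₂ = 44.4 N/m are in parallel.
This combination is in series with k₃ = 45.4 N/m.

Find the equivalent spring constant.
k₁₂ = k₁ + k₂ = 81.7 N/m (parallel)
1/k_eq = 1/k₁₂ + 1/k₃ → k_eq = 29.18 N/m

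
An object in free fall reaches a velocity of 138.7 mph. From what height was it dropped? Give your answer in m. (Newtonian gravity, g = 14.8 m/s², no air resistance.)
h = v²/(2g) (with unit conversion) = 129.9 m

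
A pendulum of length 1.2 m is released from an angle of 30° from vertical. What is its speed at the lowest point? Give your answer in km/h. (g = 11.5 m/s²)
h = L(1 − cosθ) = 1.2×(1 − cos30°) = 0.1608 m
v = √(2gh) = √(2×11.5×0.1608) = 1.923 m/s = 6.923 km/h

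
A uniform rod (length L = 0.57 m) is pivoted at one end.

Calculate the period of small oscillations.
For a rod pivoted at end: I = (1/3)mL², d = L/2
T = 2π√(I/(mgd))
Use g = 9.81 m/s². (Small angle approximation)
I/m = (1/3)L² = 0.1083 m²; d = L/2 = 0.285 m
T = 2π√(I/(mgd)) = 2π√(0.1083/(9.81×0.285)) = 1.237 s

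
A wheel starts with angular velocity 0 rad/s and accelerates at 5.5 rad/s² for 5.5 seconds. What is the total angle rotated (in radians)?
θ = ω₀t + ½αt² = 0×5.5 + ½×5.5×5.5² = 83.19 rad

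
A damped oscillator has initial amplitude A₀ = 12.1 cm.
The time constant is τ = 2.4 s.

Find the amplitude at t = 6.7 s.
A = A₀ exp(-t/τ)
A = A₀ exp(−t/τ) = 12.1×exp(−6.7/2.4) = 0.742 cm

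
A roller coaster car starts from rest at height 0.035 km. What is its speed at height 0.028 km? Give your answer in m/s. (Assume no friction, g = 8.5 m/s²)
mgh₁ = ½mv₂² + mgh₂ → v₂ = √(2g(h₁−h₂)) = √(2×8.5×(35−28)) = 10.91 m/s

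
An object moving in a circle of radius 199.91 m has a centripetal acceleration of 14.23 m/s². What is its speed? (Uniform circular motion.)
v = √(a_c × r) = √(14.23 × 199.91) = 53.34 m/s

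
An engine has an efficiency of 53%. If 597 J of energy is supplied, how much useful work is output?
W_out = η × W_in = 0.53 × 597 = 316.41 J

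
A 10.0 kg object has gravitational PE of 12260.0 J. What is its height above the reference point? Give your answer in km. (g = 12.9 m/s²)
PE = mgh → h = PE/(mg) = 1.226e+04 J / (10 kg × 12.9 m/s²) = 95.04 m = 0.09504 km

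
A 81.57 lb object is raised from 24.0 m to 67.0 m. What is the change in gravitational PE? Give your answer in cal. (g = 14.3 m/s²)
ΔPE = mg(h₂ − h₁) = 37 kg × 14.3 m/s² × (67 − 24) m = 2.275e+04 J = 5438.0 cal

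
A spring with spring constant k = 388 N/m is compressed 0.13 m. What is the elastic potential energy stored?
PE = ½kx² = ½×388×0.13² = 3.279 J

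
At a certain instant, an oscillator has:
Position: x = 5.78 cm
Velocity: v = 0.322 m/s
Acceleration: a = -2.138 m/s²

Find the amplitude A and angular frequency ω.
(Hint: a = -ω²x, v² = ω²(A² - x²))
a = −ω²x → ω = √(|a|/x) = √(2.138/0.0578) = 6.082 rad/s
v² = ω²(A² − x²) → A = √(x² + v²/ω²) = √(0.0578² + 0.322²/6.082²) = 0.07838 m = 7.838 cm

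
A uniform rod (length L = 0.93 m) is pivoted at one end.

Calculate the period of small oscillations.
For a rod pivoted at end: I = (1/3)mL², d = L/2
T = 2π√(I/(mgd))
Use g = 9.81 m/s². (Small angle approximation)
I/m = (1/3)L² = 0.2883 m²; d = L/2 = 0.465 m
T = 2π√(I/(mgd)) = 2π√(0.2883/(9.81×0.465)) = 1.58 s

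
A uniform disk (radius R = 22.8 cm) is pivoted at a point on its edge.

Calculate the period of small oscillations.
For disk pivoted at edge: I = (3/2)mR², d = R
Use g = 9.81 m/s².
I/m = (3/2)R² = 0.07798 m²; d = R = 0.228 m
T = 2π√((3/2)R²/(gR)) = 2π√(3R/(2g)) = 1.173 s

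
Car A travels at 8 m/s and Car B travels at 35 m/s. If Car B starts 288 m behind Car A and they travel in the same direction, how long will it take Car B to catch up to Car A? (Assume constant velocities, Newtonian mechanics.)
Relative speed: v_rel = 35 - 8 = 27 m/s
Time to catch: t = d₀/v_rel = 288/27 = 10.67 s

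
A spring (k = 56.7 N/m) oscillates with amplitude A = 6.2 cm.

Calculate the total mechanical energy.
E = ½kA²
E = ½kA² = ½×56.7×(0.062)² = 0.109 J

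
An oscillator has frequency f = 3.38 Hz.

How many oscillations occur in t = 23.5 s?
n = f×t = 3.38×23.5 = 79.43 oscillations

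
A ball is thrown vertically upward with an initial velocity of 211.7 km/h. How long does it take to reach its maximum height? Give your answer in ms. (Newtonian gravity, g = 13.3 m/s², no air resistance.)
t_up = v₀/g (with unit conversion) = 4421.0 ms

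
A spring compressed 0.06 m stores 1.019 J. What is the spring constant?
PE = ½kx² → k = 2PE/x² = 2×1.019/0.06² = 566.1 N/m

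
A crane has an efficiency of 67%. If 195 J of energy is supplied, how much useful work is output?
W_out = η × W_in = 0.67 × 195 = 130.65 J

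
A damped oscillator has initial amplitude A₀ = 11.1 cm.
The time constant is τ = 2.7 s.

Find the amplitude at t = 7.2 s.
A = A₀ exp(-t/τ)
A = A₀ exp(−t/τ) = 11.1×exp(−7.2/2.7) = 0.7713 cm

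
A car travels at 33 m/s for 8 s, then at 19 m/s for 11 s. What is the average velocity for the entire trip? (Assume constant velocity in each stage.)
d₁ = v₁t₁ = 33 × 8 = 264 m
d₂ = v₂t₂ = 19 × 11 = 209 m
d_total = 473 m, t_total = 19 s
v_avg = d_total/t_total = 473/19 = 24.89 m/s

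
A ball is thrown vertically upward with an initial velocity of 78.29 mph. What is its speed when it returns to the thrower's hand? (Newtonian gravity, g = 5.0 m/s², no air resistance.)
By conservation of energy, the ball returns at the same speed = 78.29 mph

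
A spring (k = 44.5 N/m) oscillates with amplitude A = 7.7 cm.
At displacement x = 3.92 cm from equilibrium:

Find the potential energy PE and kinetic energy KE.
E_total = ½kA² = ½×44.5×(0.077)² = 0.1319 J
PE = ½kx² = ½×44.5×(0.0392)² = 0.03419 J
KE = E_total − PE = 0.09773 J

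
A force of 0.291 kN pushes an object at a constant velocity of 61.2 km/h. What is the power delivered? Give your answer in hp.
P = Fv = 291 N × 17 m/s = 4947 W = 6.634 hp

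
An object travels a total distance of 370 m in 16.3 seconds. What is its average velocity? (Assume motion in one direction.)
v_avg = Δd / Δt = 370 / 16.3 = 22.7 m/s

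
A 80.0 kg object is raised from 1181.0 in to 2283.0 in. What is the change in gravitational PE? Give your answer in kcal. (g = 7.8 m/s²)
ΔPE = mg(h₂ − h₁) = 80 kg × 7.8 m/s² × (57.99 − 30) m = 1.747e+04 J = 4.175 kcal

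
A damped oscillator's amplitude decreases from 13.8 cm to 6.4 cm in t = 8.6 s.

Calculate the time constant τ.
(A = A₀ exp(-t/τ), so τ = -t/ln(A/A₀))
A/A₀ = 6.4/13.8 = 0.4638; ln(A/A₀) = -0.7684
τ = −t/ln(A/A₀) = −8.6/-0.7684 = 11.19 s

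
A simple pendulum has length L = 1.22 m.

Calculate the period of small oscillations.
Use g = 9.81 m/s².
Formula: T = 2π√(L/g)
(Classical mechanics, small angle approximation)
T = 2π√(L/g) = 2π√(1.22/9.81) = 2.216 s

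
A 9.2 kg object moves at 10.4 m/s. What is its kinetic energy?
KE = ½mv² = ½×9.2×10.4² = 497.536 J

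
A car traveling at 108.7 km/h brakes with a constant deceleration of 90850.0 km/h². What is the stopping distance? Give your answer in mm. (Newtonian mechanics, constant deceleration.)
d = v₀² / (2a) (with unit conversion) = 65030.0 mm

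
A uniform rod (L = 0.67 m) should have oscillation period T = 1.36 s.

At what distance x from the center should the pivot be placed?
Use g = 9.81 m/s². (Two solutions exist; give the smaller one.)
T = 2π√((L²/12 + x²)/(gx)). Let c = T²g/(4π²) = 0.4596.
x² − cx + L²/12 = 0 → x = (c − √(c² − L²/3))/2 = 0.1057 m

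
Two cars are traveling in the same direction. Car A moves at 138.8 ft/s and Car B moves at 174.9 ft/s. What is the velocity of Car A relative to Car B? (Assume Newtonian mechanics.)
v_rel = v_A - v_B = 138.8 - 174.9 = -36.1 ft/s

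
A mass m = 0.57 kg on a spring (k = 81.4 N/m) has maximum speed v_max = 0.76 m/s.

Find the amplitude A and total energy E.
½mv²_max = ½kA² → A = v_max√(m/k) = 0.76×√(0.57/81.4) = 0.0636 m = 6.36 cm
E = ½mv²_max = ½×0.57×0.76² = 0.1646 J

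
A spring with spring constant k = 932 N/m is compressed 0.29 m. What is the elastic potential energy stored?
PE = ½kx² = ½×932×0.29² = 39.19 J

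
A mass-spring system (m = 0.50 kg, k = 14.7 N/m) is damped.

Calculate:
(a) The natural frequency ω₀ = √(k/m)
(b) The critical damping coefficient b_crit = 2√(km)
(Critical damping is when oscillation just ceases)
ω₀ = √(k/m) = √(14.7/0.5) = 5.422 rad/s
b_crit = 2√(km) = 2√(14.7×0.5) = 5.422 kg/s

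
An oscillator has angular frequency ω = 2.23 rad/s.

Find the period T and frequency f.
T = 2π/ω = 2π/2.23 = 2.818 s; f = ω/2π = 0.3549 Hz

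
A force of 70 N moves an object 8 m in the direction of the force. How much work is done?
W = Fd = 70×8 = 560.0 J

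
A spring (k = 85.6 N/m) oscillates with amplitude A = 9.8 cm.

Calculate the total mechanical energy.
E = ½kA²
E = ½kA² = ½×85.6×(0.098)² = 0.4111 J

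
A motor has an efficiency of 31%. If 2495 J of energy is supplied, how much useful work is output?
W_out = η × W_in = 0.31 × 2495 = 773.45 J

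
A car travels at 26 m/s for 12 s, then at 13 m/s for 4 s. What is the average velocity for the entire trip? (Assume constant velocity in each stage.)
d₁ = v₁t₁ = 26 × 12 = 312 m
d₂ = v₂t₂ = 13 × 4 = 52 m
d_total = 364 m, t_total = 16 s
v_avg = d_total/t_total = 364/16 = 22.75 m/s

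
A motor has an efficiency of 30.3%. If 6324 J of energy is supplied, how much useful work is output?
W_out = η × W_in = 0.303 × 6324 = 1916.2 J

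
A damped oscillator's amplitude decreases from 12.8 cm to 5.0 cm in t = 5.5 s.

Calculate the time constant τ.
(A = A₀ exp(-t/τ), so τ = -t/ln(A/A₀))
A/A₀ = 5.0/12.8 = 0.3906; ln(A/A₀) = -0.94
τ = −t/ln(A/A₀) = −5.5/-0.94 = 5.851 s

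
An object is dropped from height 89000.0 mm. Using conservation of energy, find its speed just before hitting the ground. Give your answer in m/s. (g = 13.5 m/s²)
mgh = ½mv² → v = √(2gh) = √(2×13.5×89) = 49.02 m/s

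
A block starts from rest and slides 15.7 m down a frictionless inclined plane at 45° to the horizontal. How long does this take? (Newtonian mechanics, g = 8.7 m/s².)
a = g sin(θ) = 8.7 × sin(45°) = 6.15 m/s²
t = √(2d/a) = √(2 × 15.7 / 6.15) = 2.26 s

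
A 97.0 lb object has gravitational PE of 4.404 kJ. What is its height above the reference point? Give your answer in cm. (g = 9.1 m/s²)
PE = mgh → h = PE/(mg) = 4404 J / (44 kg × 9.1 m/s²) = 11 m = 1100.0 cm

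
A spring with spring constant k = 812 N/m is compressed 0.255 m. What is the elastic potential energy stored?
PE = ½kx² = ½×812×0.255² = 26.4 J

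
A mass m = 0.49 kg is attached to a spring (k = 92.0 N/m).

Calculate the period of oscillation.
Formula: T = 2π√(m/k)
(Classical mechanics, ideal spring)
T = 2π√(m/k) = 2π√(0.49/92.0) = 0.4585 s; f = 1/T = 2.181 Hz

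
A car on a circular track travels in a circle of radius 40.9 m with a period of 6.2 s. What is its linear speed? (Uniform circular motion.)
v = 2πr/T = 2π×40.9/6.2 = 41.45 m/s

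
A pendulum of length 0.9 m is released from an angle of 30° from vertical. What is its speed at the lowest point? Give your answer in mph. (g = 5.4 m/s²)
h = L(1 − cosθ) = 0.9×(1 − cos30°) = 0.1206 m
v = √(2gh) = √(2×5.4×0.1206) = 1.141 m/s = 2.553 mph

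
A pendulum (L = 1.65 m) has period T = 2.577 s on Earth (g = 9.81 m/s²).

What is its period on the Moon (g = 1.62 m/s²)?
T = 2π√(L/g), so T_moon/T_earth = √(g_earth/g_moon)
T_moon = 2π√(1.65/1.62) = 6.341 s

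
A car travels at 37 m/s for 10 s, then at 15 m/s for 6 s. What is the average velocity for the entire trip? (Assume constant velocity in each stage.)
d₁ = v₁t₁ = 37 × 10 = 370 m
d₂ = v₂t₂ = 15 × 6 = 90 m
d_total = 460 m, t_total = 16 s
v_avg = d_total/t_total = 460/16 = 28.75 m/s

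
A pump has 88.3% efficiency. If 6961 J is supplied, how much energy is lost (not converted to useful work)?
W_out = η × W_in = 0.883×6961 = 6146.6 J
W_lost = W_in − W_out = 6961 − 6146.6 = 814.44 J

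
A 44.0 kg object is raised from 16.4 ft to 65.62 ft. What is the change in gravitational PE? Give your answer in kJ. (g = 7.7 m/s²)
ΔPE = mg(h₂ − h₁) = 44 kg × 7.7 m/s² × (20 − 4.999) m = 5083 J = 5.083 kJ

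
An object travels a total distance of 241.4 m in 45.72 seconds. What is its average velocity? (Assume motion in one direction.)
v_avg = Δd / Δt = 241.4 / 45.72 = 5.28 m/s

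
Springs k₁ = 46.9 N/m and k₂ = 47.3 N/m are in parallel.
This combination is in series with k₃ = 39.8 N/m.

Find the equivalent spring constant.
k₁₂ = k₁ + k₂ = 94.2 N/m (parallel)
1/k_eq = 1/k₁₂ + 1/k₃ → k_eq = 27.98 N/m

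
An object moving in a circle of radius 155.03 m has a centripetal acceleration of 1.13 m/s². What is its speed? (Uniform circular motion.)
v = √(a_c × r) = √(1.13 × 155.03) = 13.24 m/s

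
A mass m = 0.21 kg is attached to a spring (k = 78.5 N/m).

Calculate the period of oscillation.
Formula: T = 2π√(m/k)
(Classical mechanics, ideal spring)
T = 2π√(m/k) = 2π√(0.21/78.5) = 0.325 s; f = 1/T = 3.077 Hz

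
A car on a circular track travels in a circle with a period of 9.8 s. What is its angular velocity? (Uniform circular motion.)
ω = 2π/T = 2π/9.8 = 0.6411 rad/s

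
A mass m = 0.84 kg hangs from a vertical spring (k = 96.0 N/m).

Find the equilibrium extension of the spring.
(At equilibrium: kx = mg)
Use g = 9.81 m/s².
x_eq = mg/k = 0.84×9.81/96.0 = 0.08584 m = 8.584 cm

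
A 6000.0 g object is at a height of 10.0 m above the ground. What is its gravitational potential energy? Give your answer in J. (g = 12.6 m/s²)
PE = mgh = 6 kg × 12.6 m/s² × 10 m = 756 J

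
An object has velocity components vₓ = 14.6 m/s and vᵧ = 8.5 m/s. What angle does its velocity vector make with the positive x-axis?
θ = arctan(vᵧ/vₓ) = arctan(8.5/14.6) = 30.21°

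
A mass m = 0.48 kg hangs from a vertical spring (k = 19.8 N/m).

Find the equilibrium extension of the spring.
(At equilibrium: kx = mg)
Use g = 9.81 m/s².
x_eq = mg/k = 0.48×9.81/19.8 = 0.2378 m = 23.78 cm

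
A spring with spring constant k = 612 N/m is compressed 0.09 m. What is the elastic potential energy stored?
PE = ½kx² = ½×612×0.09² = 2.479 J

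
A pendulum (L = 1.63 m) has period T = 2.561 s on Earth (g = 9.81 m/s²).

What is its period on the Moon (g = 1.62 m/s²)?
T = 2π√(L/g), so T_moon/T_earth = √(g_earth/g_moon)
T_moon = 2π√(1.63/1.62) = 6.303 s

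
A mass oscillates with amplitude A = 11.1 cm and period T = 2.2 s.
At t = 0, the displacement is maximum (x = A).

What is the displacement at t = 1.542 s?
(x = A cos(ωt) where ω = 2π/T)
ω = 2π/T = 2π/2.2 = 2.856 rad/s
x = A cos(ωt) = 11.1×cos(2.856×1.542) = -3.37 cm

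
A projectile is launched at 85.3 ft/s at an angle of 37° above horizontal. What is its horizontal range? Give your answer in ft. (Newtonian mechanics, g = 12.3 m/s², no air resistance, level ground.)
R = v₀² sin(2θ) / g (with unit conversion) = 173.3 ft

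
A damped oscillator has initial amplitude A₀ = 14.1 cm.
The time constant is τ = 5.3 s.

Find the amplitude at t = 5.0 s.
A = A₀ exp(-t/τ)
A = A₀ exp(−t/τ) = 14.1×exp(−5.0/5.3) = 5.489 cm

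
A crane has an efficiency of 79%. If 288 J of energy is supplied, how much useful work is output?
W_out = η × W_in = 0.79 × 288 = 227.52 J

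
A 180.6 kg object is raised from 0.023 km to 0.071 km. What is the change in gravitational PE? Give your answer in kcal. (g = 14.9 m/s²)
ΔPE = mg(h₂ − h₁) = 180.6 kg × 14.9 m/s² × (71 − 23) m = 1.292e+05 J = 30.87 kcal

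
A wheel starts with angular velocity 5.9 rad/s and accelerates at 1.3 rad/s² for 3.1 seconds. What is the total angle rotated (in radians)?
θ = ω₀t + ½αt² = 5.9×3.1 + ½×1.3×3.1² = 24.54 rad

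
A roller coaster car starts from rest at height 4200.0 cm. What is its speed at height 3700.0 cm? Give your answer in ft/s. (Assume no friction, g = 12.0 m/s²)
mgh₁ = ½mv₂² + mgh₂ → v₂ = √(2g(h₁−h₂)) = √(2×12.0×(42−37)) = 10.95 m/s = 35.94 ft/s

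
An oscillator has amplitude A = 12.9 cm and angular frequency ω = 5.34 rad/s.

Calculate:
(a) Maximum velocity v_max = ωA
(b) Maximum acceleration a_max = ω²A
v_max = ωA = 5.34×0.129 = 0.6889 m/s
a_max = ω²A = 5.34²×0.129 = 3.679 m/s²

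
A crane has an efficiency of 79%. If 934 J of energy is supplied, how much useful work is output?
W_out = η × W_in = 0.79 × 934 = 737.86 J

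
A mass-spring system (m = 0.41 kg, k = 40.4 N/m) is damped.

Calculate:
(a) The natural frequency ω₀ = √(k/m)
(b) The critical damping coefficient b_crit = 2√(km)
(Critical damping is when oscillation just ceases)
ω₀ = √(k/m) = √(40.4/0.41) = 9.927 rad/s
b_crit = 2√(km) = 2√(40.4×0.41) = 8.14 kg/s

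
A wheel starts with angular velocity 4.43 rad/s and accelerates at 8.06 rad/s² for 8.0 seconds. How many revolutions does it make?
θ = ω₀t + ½αt² = 4.43×8.0 + ½×8.06×8.0² = 293.36 rad
Revolutions = θ/(2π) = 293.36/(2π) = 46.69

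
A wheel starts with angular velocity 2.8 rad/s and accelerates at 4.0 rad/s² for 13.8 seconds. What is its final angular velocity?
ω = ω₀ + αt = 2.8 + 4.0 × 13.8 = 58.0 rad/s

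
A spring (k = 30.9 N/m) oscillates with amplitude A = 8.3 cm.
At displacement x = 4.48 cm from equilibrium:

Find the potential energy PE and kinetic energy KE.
E_total = ½kA² = ½×30.9×(0.083)² = 0.1064 J
PE = ½kx² = ½×30.9×(0.0448)² = 0.03101 J
KE = E_total − PE = 0.07543 J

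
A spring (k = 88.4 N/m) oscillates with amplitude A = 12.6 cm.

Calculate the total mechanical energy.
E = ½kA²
E = ½kA² = ½×88.4×(0.126)² = 0.7017 J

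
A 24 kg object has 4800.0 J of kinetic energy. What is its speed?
KE = ½mv² → v = √(2KE/m) = √(2×4800.0/24) = 20.0 m/s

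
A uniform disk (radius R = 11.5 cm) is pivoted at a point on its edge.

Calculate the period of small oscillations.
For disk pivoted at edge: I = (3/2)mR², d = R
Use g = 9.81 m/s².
I/m = (3/2)R² = 0.01984 m²; d = R = 0.115 m
T = 2π√((3/2)R²/(gR)) = 2π√(3R/(2g)) = 0.8332 s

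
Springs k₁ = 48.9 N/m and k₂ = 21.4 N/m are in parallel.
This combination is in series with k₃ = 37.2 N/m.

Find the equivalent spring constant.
k₁₂ = k₁ + k₂ = 70.3 N/m (parallel)
1/k_eq = 1/k₁₂ + 1/k₃ → k_eq = 24.33 N/m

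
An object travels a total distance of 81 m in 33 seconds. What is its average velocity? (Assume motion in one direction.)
v_avg = Δd / Δt = 81 / 33 = 2.45 m/s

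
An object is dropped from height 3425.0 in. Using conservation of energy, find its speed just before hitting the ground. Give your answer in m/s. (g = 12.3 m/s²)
mgh = ½mv² → v = √(2gh) = √(2×12.3×86.99) = 46.26 m/s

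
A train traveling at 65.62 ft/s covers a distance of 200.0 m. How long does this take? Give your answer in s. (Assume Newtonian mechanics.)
t = d/v (with unit conversion) = 10.0 s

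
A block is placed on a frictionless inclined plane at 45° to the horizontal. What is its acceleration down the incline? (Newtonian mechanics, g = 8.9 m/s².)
a = g sin(θ) = 8.9 × sin(45°) = 8.9 × 0.7071 = 6.29 m/s²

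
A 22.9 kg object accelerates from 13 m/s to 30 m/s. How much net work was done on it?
W_net = ΔKE = ½m(v₂² − v₁²) = ½×22.9×(30² − 13²) = 8369.95 J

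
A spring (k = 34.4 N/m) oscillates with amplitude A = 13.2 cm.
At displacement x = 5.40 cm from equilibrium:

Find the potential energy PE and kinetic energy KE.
E_total = ½kA² = ½×34.4×(0.132)² = 0.2997 J
PE = ½kx² = ½×34.4×(0.054)² = 0.05016 J
KE = E_total − PE = 0.2495 J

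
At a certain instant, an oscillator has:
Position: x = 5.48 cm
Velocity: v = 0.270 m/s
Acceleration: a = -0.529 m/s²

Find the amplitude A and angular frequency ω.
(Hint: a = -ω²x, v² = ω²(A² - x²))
a = −ω²x → ω = √(|a|/x) = √(0.529/0.0548) = 3.107 rad/s
v² = ω²(A² − x²) → A = √(x² + v²/ω²) = √(0.0548² + 0.27²/3.107²) = 0.1027 m = 10.27 cm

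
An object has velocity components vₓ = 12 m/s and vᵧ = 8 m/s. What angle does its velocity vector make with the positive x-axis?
θ = arctan(vᵧ/vₓ) = arctan(8/12) = 33.69°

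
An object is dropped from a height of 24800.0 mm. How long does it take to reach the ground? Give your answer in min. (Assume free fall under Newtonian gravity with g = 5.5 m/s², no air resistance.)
t = √(2h/g) (with unit conversion) = 0.05005 min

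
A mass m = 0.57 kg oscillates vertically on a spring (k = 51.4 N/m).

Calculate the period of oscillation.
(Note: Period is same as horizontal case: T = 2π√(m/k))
T = 2π√(m/k) = 2π√(0.57/51.4) = 0.6617 s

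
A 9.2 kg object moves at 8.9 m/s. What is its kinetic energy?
KE = ½mv² = ½×9.2×8.9² = 364.366 J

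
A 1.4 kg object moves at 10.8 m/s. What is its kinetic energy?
KE = ½mv² = ½×1.4×10.8² = 81.648 J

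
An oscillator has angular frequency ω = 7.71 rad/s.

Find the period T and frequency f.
T = 2π/ω = 2π/7.71 = 0.8149 s; f = ω/2π = 1.227 Hz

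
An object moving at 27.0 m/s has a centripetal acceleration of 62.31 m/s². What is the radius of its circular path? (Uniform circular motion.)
r = v²/a_c = 27.0²/62.31 = 11.7 m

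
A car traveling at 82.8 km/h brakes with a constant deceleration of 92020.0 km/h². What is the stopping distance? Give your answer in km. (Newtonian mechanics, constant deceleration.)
d = v₀² / (2a) (with unit conversion) = 0.03725 km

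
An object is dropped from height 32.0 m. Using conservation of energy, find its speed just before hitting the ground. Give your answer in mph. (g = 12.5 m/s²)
mgh = ½mv² → v = √(2gh) = √(2×12.5×32) = 28.28 m/s = 63.27 mph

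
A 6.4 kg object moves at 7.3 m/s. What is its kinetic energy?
KE = ½mv² = ½×6.4×7.3² = 170.528 J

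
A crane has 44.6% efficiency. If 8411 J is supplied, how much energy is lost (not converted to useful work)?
W_out = η × W_in = 0.446×8411 = 3751.3 J
W_lost = W_in − W_out = 8411 − 3751.3 = 4659.7 J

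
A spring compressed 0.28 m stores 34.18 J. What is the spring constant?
PE = ½kx² → k = 2PE/x² = 2×34.18/0.28² = 871.9 N/m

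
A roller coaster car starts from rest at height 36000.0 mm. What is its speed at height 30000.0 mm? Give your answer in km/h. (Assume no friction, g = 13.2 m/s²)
mgh₁ = ½mv₂² + mgh₂ → v₂ = √(2g(h₁−h₂)) = √(2×13.2×(36−30)) = 12.59 m/s = 45.31 km/h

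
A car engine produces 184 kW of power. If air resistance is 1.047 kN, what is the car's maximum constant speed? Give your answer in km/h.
P = Fv → v = P/F = 184000 W / 1047 N = 175.7 m/s = 632.7 km/h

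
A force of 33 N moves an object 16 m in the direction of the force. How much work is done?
W = Fd = 33×16 = 528.0 J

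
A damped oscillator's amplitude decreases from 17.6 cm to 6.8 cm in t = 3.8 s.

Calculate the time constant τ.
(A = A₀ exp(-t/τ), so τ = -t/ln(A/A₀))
A/A₀ = 6.8/17.6 = 0.3864; ln(A/A₀) = -0.951
τ = −t/ln(A/A₀) = −3.8/-0.951 = 3.996 s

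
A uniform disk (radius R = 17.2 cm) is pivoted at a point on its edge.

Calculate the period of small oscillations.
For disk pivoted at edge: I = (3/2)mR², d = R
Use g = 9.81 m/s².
I/m = (3/2)R² = 0.04438 m²; d = R = 0.172 m
T = 2π√((3/2)R²/(gR)) = 2π√(3R/(2g)) = 1.019 s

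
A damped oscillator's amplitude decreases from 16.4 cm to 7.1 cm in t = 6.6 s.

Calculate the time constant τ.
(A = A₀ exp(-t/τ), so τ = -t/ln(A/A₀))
A/A₀ = 7.1/16.4 = 0.4329; ln(A/A₀) = -0.8372
τ = −t/ln(A/A₀) = −6.6/-0.8372 = 7.884 s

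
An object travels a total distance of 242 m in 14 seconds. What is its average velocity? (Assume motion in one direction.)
v_avg = Δd / Δt = 242 / 14 = 17.29 m/s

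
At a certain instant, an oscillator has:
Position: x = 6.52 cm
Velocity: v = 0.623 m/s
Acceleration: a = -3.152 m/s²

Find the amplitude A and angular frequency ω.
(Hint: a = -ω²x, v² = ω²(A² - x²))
a = −ω²x → ω = √(|a|/x) = √(3.152/0.0652) = 6.953 rad/s
v² = ω²(A² − x²) → A = √(x² + v²/ω²) = √(0.0652² + 0.623²/6.953²) = 0.1108 m = 11.08 cm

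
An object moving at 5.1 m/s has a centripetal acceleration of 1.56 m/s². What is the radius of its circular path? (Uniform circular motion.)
r = v²/a_c = 5.1²/1.56 = 16.67 m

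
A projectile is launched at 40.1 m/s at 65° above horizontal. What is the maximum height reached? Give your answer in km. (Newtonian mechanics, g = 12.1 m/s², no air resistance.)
H = v₀²sin²(θ)/(2g) (with unit conversion) = 0.05458 km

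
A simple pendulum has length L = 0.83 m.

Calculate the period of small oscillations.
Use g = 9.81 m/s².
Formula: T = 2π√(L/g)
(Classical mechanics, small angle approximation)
T = 2π√(L/g) = 2π√(0.83/9.81) = 1.828 s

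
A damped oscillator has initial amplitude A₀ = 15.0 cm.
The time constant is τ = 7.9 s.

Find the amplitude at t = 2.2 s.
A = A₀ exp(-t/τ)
A = A₀ exp(−t/τ) = 15.0×exp(−2.2/7.9) = 11.35 cm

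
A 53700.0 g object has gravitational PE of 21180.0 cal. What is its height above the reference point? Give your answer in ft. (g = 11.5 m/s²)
PE = mgh → h = PE/(mg) = 8.862e+04 J / (53.7 kg × 11.5 m/s²) = 143.5 m = 470.8 ft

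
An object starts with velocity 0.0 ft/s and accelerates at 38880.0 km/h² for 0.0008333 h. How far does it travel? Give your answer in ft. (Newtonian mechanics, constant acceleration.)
d = v₀t + ½at² (with unit conversion) = 44.29 ft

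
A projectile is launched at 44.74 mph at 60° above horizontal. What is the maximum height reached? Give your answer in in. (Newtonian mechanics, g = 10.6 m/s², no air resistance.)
H = v₀²sin²(θ)/(2g) (with unit conversion) = 557.2 in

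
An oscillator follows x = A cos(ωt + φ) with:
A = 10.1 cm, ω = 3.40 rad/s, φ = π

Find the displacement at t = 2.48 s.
x = A cos(ωt + φ) = 10.1×cos(3.4×2.48 + π) = 5.518 cm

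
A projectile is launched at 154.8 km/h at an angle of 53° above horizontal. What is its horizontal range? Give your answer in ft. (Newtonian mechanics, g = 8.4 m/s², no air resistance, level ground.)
R = v₀² sin(2θ) / g (with unit conversion) = 694.2 ft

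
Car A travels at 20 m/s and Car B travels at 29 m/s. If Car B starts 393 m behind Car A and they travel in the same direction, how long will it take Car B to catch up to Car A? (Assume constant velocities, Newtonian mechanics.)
Relative speed: v_rel = 29 - 20 = 9 m/s
Time to catch: t = d₀/v_rel = 393/9 = 43.67 s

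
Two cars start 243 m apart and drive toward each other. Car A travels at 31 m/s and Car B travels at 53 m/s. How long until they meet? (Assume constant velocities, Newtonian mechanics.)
Combined speed: v_combined = 31 + 53 = 84 m/s
Time to meet: t = d/84 = 243/84 = 2.89 s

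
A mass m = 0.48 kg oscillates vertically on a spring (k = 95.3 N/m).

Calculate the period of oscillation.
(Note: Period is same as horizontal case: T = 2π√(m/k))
T = 2π√(m/k) = 2π√(0.48/95.3) = 0.4459 s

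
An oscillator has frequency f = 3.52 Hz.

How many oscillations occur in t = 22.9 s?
n = f×t = 3.52×22.9 = 80.61 oscillations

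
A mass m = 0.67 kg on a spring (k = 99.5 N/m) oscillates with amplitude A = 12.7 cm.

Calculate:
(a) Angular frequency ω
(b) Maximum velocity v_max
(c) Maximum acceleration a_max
ω = √(k/m) = √(99.5/0.67) = 12.19 rad/s
v_max = ωA = 12.19×0.127 = 1.548 m/s
a_max = ω²A = 12.19²×0.127 = 18.86 m/s²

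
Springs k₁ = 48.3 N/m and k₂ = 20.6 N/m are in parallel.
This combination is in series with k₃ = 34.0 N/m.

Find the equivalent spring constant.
k₁₂ = k₁ + k₂ = 68.9 N/m (parallel)
1/k_eq = 1/k₁₂ + 1/k₃ → k_eq = 22.77 N/m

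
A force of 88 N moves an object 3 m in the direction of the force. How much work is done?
W = Fd = 88×3 = 264.0 J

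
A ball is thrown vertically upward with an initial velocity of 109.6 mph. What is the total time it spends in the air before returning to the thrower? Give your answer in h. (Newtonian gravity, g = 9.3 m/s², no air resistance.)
t_total = 2v₀/g (with unit conversion) = 0.002927 h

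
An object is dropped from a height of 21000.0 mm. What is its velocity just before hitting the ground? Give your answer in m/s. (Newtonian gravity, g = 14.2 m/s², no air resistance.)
v = √(2gh) (with unit conversion) = 24.42 m/s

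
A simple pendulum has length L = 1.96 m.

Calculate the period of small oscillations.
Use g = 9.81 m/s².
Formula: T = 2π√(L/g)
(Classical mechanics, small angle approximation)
T = 2π√(L/g) = 2π√(1.96/9.81) = 2.808 s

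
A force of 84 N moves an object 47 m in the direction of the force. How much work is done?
W = Fd = 84×47 = 3948.0 J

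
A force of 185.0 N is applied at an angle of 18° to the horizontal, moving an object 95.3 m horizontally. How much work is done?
W = Fd cosθ = 185.0×95.3×cos(18°) = 16768.0 J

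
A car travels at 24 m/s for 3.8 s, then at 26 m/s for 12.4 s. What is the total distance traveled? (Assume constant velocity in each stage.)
d₁ = v₁t₁ = 24 × 3.8 = 91.2 m
d₂ = v₂t₂ = 26 × 12.4 = 322.4 m
d_total = 91.2 + 322.4 = 413.6 m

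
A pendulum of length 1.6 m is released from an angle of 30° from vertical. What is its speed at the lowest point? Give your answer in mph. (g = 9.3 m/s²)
h = L(1 − cosθ) = 1.6×(1 − cos30°) = 0.2144 m
v = √(2gh) = √(2×9.3×0.2144) = 1.997 m/s = 4.467 mph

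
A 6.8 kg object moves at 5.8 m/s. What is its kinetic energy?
KE = ½mv² = ½×6.8×5.8² = 114.376 J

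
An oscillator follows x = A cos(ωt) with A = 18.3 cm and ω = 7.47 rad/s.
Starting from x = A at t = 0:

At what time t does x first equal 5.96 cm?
cos(ωt) = x/A = 5.96/18.3 = 0.3257
ωt = arccos(0.3257) = 1.239 rad
t = 1.239/7.47 = 0.1659 s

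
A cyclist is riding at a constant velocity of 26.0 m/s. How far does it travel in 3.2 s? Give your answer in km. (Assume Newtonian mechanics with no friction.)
d = vt (with unit conversion) = 0.0832 km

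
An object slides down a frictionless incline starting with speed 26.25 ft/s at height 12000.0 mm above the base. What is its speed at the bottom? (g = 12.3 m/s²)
½mv₀² + mgh = ½mv² → v = √(v₀² + 2gh) = √(8.001² + 2×12.3×12) = 18.95 m/s = 62.18 ft/s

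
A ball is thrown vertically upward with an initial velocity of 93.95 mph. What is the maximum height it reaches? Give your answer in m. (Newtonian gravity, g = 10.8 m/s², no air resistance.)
h_max = v₀²/(2g) (with unit conversion) = 81.66 m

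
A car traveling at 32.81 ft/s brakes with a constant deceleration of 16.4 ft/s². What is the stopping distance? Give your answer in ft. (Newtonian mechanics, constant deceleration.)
d = v₀² / (2a) (with unit conversion) = 32.82 ft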